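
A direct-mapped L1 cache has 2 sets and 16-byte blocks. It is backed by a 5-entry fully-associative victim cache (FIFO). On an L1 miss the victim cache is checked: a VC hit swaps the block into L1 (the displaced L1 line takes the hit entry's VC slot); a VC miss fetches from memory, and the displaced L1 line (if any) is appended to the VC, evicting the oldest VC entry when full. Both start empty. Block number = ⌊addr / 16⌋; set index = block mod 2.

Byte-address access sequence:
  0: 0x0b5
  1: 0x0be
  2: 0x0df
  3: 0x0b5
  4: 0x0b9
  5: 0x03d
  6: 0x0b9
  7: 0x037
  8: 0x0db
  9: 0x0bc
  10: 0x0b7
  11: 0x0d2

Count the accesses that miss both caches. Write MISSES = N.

MISSES = 3

0: 0xb5 (blk 11, set 1) → MISS  vc=[]
1: 0xbe (blk 11, set 1) → L1-HIT  vc=[]
2: 0xdf (blk 13, set 1) → MISS  vc=[11]
3: 0xb5 (blk 11, set 1) → VC-HIT  vc=[13]
4: 0xb9 (blk 11, set 1) → L1-HIT  vc=[13]
5: 0x3d (blk 3, set 1) → MISS  vc=[13, 11]
6: 0xb9 (blk 11, set 1) → VC-HIT  vc=[13, 3]
7: 0x37 (blk 3, set 1) → VC-HIT  vc=[13, 11]
8: 0xdb (blk 13, set 1) → VC-HIT  vc=[3, 11]
9: 0xbc (blk 11, set 1) → VC-HIT  vc=[3, 13]
10: 0xb7 (blk 11, set 1) → L1-HIT  vc=[3, 13]
11: 0xd2 (blk 13, set 1) → VC-HIT  vc=[3, 11]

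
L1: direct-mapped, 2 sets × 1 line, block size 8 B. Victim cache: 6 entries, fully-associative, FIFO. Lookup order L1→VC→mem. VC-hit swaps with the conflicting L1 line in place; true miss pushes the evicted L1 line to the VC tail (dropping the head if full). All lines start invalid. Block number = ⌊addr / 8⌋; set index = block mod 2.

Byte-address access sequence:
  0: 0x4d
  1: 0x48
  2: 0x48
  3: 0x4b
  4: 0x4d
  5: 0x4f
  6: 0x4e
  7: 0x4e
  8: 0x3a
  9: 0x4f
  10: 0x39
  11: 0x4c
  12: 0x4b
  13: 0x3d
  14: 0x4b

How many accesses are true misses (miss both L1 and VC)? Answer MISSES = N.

0: 0x4d (blk 9, set 1) → MISS  vc=[]
1: 0x48 (blk 9, set 1) → L1-HIT  vc=[]
2: 0x48 (blk 9, set 1) → L1-HIT  vc=[]
3: 0x4b (blk 9, set 1) → L1-HIT  vc=[]
4: 0x4d (blk 9, set 1) → L1-HIT  vc=[]
5: 0x4f (blk 9, set 1) → L1-HIT  vc=[]
6: 0x4e (blk 9, set 1) → L1-HIT  vc=[]
7: 0x4e (blk 9, set 1) → L1-HIT  vc=[]
8: 0x3a (blk 7, set 1) → MISS  vc=[9]
9: 0x4f (blk 9, set 1) → VC-HIT  vc=[7]
10: 0x39 (blk 7, set 1) → VC-HIT  vc=[9]
11: 0x4c (blk 9, set 1) → VC-HIT  vc=[7]
12: 0x4b (blk 9, set 1) → L1-HIT  vc=[7]
13: 0x3d (blk 7, set 1) → VC-HIT  vc=[9]
14: 0x4b (blk 9, set 1) → VC-HIT  vc=[7]

MISSES = 2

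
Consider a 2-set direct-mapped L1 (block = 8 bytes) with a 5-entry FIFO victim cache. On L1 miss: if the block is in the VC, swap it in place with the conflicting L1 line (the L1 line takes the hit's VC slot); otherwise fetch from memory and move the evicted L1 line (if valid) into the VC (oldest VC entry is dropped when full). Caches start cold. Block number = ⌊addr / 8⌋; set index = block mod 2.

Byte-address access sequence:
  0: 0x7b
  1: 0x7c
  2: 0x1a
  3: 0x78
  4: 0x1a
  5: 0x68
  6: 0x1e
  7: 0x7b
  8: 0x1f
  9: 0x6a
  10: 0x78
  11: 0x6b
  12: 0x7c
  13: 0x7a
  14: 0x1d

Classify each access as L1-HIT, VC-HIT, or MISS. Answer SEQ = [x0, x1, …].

SEQ = [MISS, L1-HIT, MISS, VC-HIT, VC-HIT, MISS, VC-HIT, VC-HIT, VC-HIT, VC-HIT, VC-HIT, VC-HIT, VC-HIT, L1-HIT, VC-HIT]

#0 0x7b→b15/s1 MISS; vc=[]
#1 0x7c→b15/s1 L1-HIT; vc=[]
#2 0x1a→b3/s1 MISS; vc=[15]
#3 0x78→b15/s1 VC-HIT; vc=[3]
#4 0x1a→b3/s1 VC-HIT; vc=[15]
#5 0x68→b13/s1 MISS; vc=[15,3]
#6 0x1e→b3/s1 VC-HIT; vc=[15,13]
#7 0x7b→b15/s1 VC-HIT; vc=[3,13]
#8 0x1f→b3/s1 VC-HIT; vc=[15,13]
#9 0x6a→b13/s1 VC-HIT; vc=[15,3]
#10 0x78→b15/s1 VC-HIT; vc=[13,3]
#11 0x6b→b13/s1 VC-HIT; vc=[15,3]
#12 0x7c→b15/s1 VC-HIT; vc=[13,3]
#13 0x7a→b15/s1 L1-HIT; vc=[13,3]
#14 0x1d→b3/s1 VC-HIT; vc=[13,15]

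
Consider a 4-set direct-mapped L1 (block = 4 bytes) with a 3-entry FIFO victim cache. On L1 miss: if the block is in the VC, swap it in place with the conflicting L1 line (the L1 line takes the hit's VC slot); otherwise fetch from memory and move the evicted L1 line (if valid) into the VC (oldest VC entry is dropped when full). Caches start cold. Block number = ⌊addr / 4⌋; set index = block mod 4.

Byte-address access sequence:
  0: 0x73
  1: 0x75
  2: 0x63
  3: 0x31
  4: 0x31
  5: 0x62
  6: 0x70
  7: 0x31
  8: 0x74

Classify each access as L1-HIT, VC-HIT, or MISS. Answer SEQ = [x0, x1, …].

0: 0x73 (blk 28, set 0) → MISS  vc=[]
1: 0x75 (blk 29, set 1) → MISS  vc=[]
2: 0x63 (blk 24, set 0) → MISS  vc=[28]
3: 0x31 (blk 12, set 0) → MISS  vc=[28, 24]
4: 0x31 (blk 12, set 0) → L1-HIT  vc=[28, 24]
5: 0x62 (blk 24, set 0) → VC-HIT  vc=[28, 12]
6: 0x70 (blk 28, set 0) → VC-HIT  vc=[24, 12]
7: 0x31 (blk 12, set 0) → VC-HIT  vc=[24, 28]
8: 0x74 (blk 29, set 1) → L1-HIT  vc=[24, 28]

SEQ = [MISS, MISS, MISS, MISS, L1-HIT, VC-HIT, VC-HIT, VC-HIT, L1-HIT]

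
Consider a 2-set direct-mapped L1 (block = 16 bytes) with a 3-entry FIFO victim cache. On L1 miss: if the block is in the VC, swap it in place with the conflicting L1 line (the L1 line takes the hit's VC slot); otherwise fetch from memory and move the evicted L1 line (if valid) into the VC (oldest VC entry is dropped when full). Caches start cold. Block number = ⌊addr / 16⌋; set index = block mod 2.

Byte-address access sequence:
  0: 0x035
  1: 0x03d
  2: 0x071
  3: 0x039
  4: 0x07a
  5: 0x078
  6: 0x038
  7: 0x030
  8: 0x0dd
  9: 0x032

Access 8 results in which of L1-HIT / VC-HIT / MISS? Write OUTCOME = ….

OUTCOME = MISS

  [0] addr=0x35 blk=3 s=1: MISS | VC []
  [1] addr=0x3d blk=3 s=1: L1-HIT | VC []
  [2] addr=0x71 blk=7 s=1: MISS | VC [3]
  [3] addr=0x39 blk=3 s=1: VC-HIT | VC [7]
  [4] addr=0x7a blk=7 s=1: VC-HIT | VC [3]
  [5] addr=0x78 blk=7 s=1: L1-HIT | VC [3]
  [6] addr=0x38 blk=3 s=1: VC-HIT | VC [7]
  [7] addr=0x30 blk=3 s=1: L1-HIT | VC [7]
  [8] addr=0xdd blk=13 s=1: MISS | VC [7, 3]
  [9] addr=0x32 blk=3 s=1: VC-HIT | VC [7, 13]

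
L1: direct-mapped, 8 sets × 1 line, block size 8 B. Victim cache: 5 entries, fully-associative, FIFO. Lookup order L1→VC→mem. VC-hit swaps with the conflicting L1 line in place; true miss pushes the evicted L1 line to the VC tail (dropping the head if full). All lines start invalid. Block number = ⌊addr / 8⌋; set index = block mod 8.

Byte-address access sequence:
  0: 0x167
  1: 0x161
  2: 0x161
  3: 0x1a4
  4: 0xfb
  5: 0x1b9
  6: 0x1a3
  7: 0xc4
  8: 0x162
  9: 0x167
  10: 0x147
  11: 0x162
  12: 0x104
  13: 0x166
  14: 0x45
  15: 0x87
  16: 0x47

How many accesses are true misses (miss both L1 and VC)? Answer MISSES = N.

MISSES = 9

0: 0x167 (blk 44, set 4) → MISS  vc=[]
1: 0x161 (blk 44, set 4) → L1-HIT  vc=[]
2: 0x161 (blk 44, set 4) → L1-HIT  vc=[]
3: 0x1a4 (blk 52, set 4) → MISS  vc=[44]
4: 0xfb (blk 31, set 7) → MISS  vc=[44]
5: 0x1b9 (blk 55, set 7) → MISS  vc=[44, 31]
6: 0x1a3 (blk 52, set 4) → L1-HIT  vc=[44, 31]
7: 0xc4 (blk 24, set 0) → MISS  vc=[44, 31]
8: 0x162 (blk 44, set 4) → VC-HIT  vc=[52, 31]
9: 0x167 (blk 44, set 4) → L1-HIT  vc=[52, 31]
10: 0x147 (blk 40, set 0) → MISS  vc=[52, 31, 24]
11: 0x162 (blk 44, set 4) → L1-HIT  vc=[52, 31, 24]
12: 0x104 (blk 32, set 0) → MISS  vc=[52, 31, 24, 40]
13: 0x166 (blk 44, set 4) → L1-HIT  vc=[52, 31, 24, 40]
14: 0x45 (blk 8, set 0) → MISS  vc=[52, 31, 24, 40, 32]
15: 0x87 (blk 16, set 0) → MISS  vc=[31, 24, 40, 32, 8]
16: 0x47 (blk 8, set 0) → VC-HIT  vc=[31, 24, 40, 32, 16]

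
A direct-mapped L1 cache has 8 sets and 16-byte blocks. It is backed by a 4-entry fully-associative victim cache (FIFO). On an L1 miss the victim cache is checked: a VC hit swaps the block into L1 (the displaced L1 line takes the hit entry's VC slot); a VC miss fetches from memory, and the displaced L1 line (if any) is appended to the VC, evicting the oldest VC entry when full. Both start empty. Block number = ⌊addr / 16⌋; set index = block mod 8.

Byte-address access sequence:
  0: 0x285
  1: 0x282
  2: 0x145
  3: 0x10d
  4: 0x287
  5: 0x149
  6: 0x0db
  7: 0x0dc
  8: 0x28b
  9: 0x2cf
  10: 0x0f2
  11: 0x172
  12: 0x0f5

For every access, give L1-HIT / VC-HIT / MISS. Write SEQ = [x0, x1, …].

SEQ = [MISS, L1-HIT, MISS, MISS, VC-HIT, L1-HIT, MISS, L1-HIT, L1-HIT, MISS, MISS, MISS, VC-HIT]

0: 0x285 (blk 40, set 0) → MISS  vc=[]
1: 0x282 (blk 40, set 0) → L1-HIT  vc=[]
2: 0x145 (blk 20, set 4) → MISS  vc=[]
3: 0x10d (blk 16, set 0) → MISS  vc=[40]
4: 0x287 (blk 40, set 0) → VC-HIT  vc=[16]
5: 0x149 (blk 20, set 4) → L1-HIT  vc=[16]
6: 0xdb (blk 13, set 5) → MISS  vc=[16]
7: 0xdc (blk 13, set 5) → L1-HIT  vc=[16]
8: 0x28b (blk 40, set 0) → L1-HIT  vc=[16]
9: 0x2cf (blk 44, set 4) → MISS  vc=[16, 20]
10: 0xf2 (blk 15, set 7) → MISS  vc=[16, 20]
11: 0x172 (blk 23, set 7) → MISS  vc=[16, 20, 15]
12: 0xf5 (blk 15, set 7) → VC-HIT  vc=[16, 20, 23]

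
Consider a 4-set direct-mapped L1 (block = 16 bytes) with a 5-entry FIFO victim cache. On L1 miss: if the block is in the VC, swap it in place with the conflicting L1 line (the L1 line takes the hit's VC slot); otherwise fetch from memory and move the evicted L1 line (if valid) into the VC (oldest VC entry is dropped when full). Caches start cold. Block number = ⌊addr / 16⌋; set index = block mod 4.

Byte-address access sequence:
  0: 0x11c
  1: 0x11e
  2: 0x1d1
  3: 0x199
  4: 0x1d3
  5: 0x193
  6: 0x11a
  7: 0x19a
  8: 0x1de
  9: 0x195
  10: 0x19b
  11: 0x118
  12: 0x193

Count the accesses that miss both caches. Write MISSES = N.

MISSES = 3

#0 0x11c→b17/s1 MISS; vc=[]
#1 0x11e→b17/s1 L1-HIT; vc=[]
#2 0x1d1→b29/s1 MISS; vc=[17]
#3 0x199→b25/s1 MISS; vc=[17,29]
#4 0x1d3→b29/s1 VC-HIT; vc=[17,25]
#5 0x193→b25/s1 VC-HIT; vc=[17,29]
#6 0x11a→b17/s1 VC-HIT; vc=[25,29]
#7 0x19a→b25/s1 VC-HIT; vc=[17,29]
#8 0x1de→b29/s1 VC-HIT; vc=[17,25]
#9 0x195→b25/s1 VC-HIT; vc=[17,29]
#10 0x19b→b25/s1 L1-HIT; vc=[17,29]
#11 0x118→b17/s1 VC-HIT; vc=[25,29]
#12 0x193→b25/s1 VC-HIT; vc=[17,29]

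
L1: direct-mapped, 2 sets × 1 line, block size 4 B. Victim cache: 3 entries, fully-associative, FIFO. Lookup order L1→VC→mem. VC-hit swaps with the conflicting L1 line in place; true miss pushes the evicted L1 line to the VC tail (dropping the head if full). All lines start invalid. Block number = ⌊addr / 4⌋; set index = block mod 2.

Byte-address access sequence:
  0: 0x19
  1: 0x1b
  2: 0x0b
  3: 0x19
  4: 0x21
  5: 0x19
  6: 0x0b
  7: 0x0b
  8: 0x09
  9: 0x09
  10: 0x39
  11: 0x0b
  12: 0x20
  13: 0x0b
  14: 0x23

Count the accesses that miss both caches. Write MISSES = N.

MISSES = 4

0: 0x19 (blk 6, set 0) → MISS  vc=[]
1: 0x1b (blk 6, set 0) → L1-HIT  vc=[]
2: 0xb (blk 2, set 0) → MISS  vc=[6]
3: 0x19 (blk 6, set 0) → VC-HIT  vc=[2]
4: 0x21 (blk 8, set 0) → MISS  vc=[2, 6]
5: 0x19 (blk 6, set 0) → VC-HIT  vc=[2, 8]
6: 0xb (blk 2, set 0) → VC-HIT  vc=[6, 8]
7: 0xb (blk 2, set 0) → L1-HIT  vc=[6, 8]
8: 0x9 (blk 2, set 0) → L1-HIT  vc=[6, 8]
9: 0x9 (blk 2, set 0) → L1-HIT  vc=[6, 8]
10: 0x39 (blk 14, set 0) → MISS  vc=[6, 8, 2]
11: 0xb (blk 2, set 0) → VC-HIT  vc=[6, 8, 14]
12: 0x20 (blk 8, set 0) → VC-HIT  vc=[6, 2, 14]
13: 0xb (blk 2, set 0) → VC-HIT  vc=[6, 8, 14]
14: 0x23 (blk 8, set 0) → VC-HIT  vc=[6, 2, 14]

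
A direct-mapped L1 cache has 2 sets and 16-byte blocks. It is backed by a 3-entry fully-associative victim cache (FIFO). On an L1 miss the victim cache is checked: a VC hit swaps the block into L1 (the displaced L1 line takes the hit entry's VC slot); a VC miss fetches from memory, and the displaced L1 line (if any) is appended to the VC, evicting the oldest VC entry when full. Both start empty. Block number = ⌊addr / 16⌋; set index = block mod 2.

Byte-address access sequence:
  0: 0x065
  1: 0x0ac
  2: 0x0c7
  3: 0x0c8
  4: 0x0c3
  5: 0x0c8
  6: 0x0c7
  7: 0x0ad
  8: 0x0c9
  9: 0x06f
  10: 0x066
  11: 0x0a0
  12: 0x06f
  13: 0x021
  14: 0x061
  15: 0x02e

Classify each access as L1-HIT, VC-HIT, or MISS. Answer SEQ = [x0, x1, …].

SEQ = [MISS, MISS, MISS, L1-HIT, L1-HIT, L1-HIT, L1-HIT, VC-HIT, VC-HIT, VC-HIT, L1-HIT, VC-HIT, VC-HIT, MISS, VC-HIT, VC-HIT]

#0 0x65→b6/s0 MISS; vc=[]
#1 0xac→b10/s0 MISS; vc=[6]
#2 0xc7→b12/s0 MISS; vc=[6,10]
#3 0xc8→b12/s0 L1-HIT; vc=[6,10]
#4 0xc3→b12/s0 L1-HIT; vc=[6,10]
#5 0xc8→b12/s0 L1-HIT; vc=[6,10]
#6 0xc7→b12/s0 L1-HIT; vc=[6,10]
#7 0xad→b10/s0 VC-HIT; vc=[6,12]
#8 0xc9→b12/s0 VC-HIT; vc=[6,10]
#9 0x6f→b6/s0 VC-HIT; vc=[12,10]
#10 0x66→b6/s0 L1-HIT; vc=[12,10]
#11 0xa0→b10/s0 VC-HIT; vc=[12,6]
#12 0x6f→b6/s0 VC-HIT; vc=[12,10]
#13 0x21→b2/s0 MISS; vc=[12,10,6]
#14 0x61→b6/s0 VC-HIT; vc=[12,10,2]
#15 0x2e→b2/s0 VC-HIT; vc=[12,10,6]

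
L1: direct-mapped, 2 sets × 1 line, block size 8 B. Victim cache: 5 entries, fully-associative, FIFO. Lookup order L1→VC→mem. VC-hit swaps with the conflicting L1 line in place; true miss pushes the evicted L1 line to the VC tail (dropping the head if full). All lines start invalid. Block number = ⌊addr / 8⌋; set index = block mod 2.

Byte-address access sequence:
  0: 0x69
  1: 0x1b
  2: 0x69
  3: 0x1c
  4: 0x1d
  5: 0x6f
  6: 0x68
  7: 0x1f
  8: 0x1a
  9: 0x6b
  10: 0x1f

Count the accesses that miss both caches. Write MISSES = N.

  [0] addr=0x69 blk=13 s=1: MISS | VC []
  [1] addr=0x1b blk=3 s=1: MISS | VC [13]
  [2] addr=0x69 blk=13 s=1: VC-HIT | VC [3]
  [3] addr=0x1c blk=3 s=1: VC-HIT | VC [13]
  [4] addr=0x1d blk=3 s=1: L1-HIT | VC [13]
  [5] addr=0x6f blk=13 s=1: VC-HIT | VC [3]
  [6] addr=0x68 blk=13 s=1: L1-HIT | VC [3]
  [7] addr=0x1f blk=3 s=1: VC-HIT | VC [13]
  [8] addr=0x1a blk=3 s=1: L1-HIT | VC [13]
  [9] addr=0x6b blk=13 s=1: VC-HIT | VC [3]
  [10] addr=0x1f blk=3 s=1: VC-HIT | VC [13]

MISSES = 2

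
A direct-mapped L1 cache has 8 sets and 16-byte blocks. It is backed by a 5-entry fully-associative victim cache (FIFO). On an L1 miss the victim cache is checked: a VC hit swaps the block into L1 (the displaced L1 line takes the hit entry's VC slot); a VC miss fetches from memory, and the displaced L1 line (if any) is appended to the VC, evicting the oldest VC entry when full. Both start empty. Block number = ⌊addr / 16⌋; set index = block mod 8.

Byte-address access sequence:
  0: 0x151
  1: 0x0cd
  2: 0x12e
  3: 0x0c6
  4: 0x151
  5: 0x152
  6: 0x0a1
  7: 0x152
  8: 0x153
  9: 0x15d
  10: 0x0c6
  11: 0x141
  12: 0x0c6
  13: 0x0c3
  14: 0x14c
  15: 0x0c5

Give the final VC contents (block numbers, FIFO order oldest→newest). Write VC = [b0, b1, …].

#0 0x151→b21/s5 MISS; vc=[]
#1 0xcd→b12/s4 MISS; vc=[]
#2 0x12e→b18/s2 MISS; vc=[]
#3 0xc6→b12/s4 L1-HIT; vc=[]
#4 0x151→b21/s5 L1-HIT; vc=[]
#5 0x152→b21/s5 L1-HIT; vc=[]
#6 0xa1→b10/s2 MISS; vc=[18]
#7 0x152→b21/s5 L1-HIT; vc=[18]
#8 0x153→b21/s5 L1-HIT; vc=[18]
#9 0x15d→b21/s5 L1-HIT; vc=[18]
#10 0xc6→b12/s4 L1-HIT; vc=[18]
#11 0x141→b20/s4 MISS; vc=[18,12]
#12 0xc6→b12/s4 VC-HIT; vc=[18,20]
#13 0xc3→b12/s4 L1-HIT; vc=[18,20]
#14 0x14c→b20/s4 VC-HIT; vc=[18,12]
#15 0xc5→b12/s4 VC-HIT; vc=[18,20]

VC = [18, 20]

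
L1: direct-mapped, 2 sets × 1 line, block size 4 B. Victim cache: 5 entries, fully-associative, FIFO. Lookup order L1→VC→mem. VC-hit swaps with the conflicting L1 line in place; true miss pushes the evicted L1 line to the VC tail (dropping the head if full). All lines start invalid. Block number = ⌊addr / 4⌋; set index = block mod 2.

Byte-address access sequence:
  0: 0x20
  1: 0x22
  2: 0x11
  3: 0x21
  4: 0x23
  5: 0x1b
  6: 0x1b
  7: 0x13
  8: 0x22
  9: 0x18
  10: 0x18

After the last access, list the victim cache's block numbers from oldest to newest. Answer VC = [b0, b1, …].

VC = [8, 4]

#0 0x20→b8/s0 MISS; vc=[]
#1 0x22→b8/s0 L1-HIT; vc=[]
#2 0x11→b4/s0 MISS; vc=[8]
#3 0x21→b8/s0 VC-HIT; vc=[4]
#4 0x23→b8/s0 L1-HIT; vc=[4]
#5 0x1b→b6/s0 MISS; vc=[4,8]
#6 0x1b→b6/s0 L1-HIT; vc=[4,8]
#7 0x13→b4/s0 VC-HIT; vc=[6,8]
#8 0x22→b8/s0 VC-HIT; vc=[6,4]
#9 0x18→b6/s0 VC-HIT; vc=[8,4]
#10 0x18→b6/s0 L1-HIT; vc=[8,4]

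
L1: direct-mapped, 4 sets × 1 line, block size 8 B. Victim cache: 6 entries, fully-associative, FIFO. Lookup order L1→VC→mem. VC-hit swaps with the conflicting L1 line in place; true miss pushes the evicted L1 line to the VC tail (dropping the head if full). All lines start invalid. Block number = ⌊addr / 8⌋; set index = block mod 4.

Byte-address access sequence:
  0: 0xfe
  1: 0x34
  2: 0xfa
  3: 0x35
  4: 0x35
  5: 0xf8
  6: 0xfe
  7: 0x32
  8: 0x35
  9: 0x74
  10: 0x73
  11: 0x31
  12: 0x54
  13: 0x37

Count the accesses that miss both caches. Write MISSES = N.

MISSES = 4

0: 0xfe (blk 31, set 3) → MISS  vc=[]
1: 0x34 (blk 6, set 2) → MISS  vc=[]
2: 0xfa (blk 31, set 3) → L1-HIT  vc=[]
3: 0x35 (blk 6, set 2) → L1-HIT  vc=[]
4: 0x35 (blk 6, set 2) → L1-HIT  vc=[]
5: 0xf8 (blk 31, set 3) → L1-HIT  vc=[]
6: 0xfe (blk 31, set 3) → L1-HIT  vc=[]
7: 0x32 (blk 6, set 2) → L1-HIT  vc=[]
8: 0x35 (blk 6, set 2) → L1-HIT  vc=[]
9: 0x74 (blk 14, set 2) → MISS  vc=[6]
10: 0x73 (blk 14, set 2) → L1-HIT  vc=[6]
11: 0x31 (blk 6, set 2) → VC-HIT  vc=[14]
12: 0x54 (blk 10, set 2) → MISS  vc=[14, 6]
13: 0x37 (blk 6, set 2) → VC-HIT  vc=[14, 10]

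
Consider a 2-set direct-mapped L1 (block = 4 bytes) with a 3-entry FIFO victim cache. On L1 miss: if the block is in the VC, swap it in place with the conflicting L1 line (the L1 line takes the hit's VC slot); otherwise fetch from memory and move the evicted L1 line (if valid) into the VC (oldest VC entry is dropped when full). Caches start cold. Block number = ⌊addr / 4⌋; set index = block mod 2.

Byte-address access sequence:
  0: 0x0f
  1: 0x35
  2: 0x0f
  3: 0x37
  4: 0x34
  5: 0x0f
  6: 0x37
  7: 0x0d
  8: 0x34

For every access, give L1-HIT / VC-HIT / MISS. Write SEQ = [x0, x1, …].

SEQ = [MISS, MISS, VC-HIT, VC-HIT, L1-HIT, VC-HIT, VC-HIT, VC-HIT, VC-HIT]

0: 0xf (blk 3, set 1) → MISS  vc=[]
1: 0x35 (blk 13, set 1) → MISS  vc=[3]
2: 0xf (blk 3, set 1) → VC-HIT  vc=[13]
3: 0x37 (blk 13, set 1) → VC-HIT  vc=[3]
4: 0x34 (blk 13, set 1) → L1-HIT  vc=[3]
5: 0xf (blk 3, set 1) → VC-HIT  vc=[13]
6: 0x37 (blk 13, set 1) → VC-HIT  vc=[3]
7: 0xd (blk 3, set 1) → VC-HIT  vc=[13]
8: 0x34 (blk 13, set 1) → VC-HIT  vc=[3]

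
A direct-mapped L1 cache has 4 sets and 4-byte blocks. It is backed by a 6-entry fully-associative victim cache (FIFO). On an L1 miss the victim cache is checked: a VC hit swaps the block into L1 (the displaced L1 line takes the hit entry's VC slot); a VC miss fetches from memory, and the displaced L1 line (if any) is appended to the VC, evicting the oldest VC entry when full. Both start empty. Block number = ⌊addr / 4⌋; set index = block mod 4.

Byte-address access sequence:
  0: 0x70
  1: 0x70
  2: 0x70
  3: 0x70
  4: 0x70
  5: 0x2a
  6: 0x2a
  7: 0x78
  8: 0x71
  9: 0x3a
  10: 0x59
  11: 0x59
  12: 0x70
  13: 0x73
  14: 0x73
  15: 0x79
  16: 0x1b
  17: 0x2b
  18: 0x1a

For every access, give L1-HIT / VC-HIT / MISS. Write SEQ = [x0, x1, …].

  [0] addr=0x70 blk=28 s=0: MISS | VC []
  [1] addr=0x70 blk=28 s=0: L1-HIT | VC []
  [2] addr=0x70 blk=28 s=0: L1-HIT | VC []
  [3] addr=0x70 blk=28 s=0: L1-HIT | VC []
  [4] addr=0x70 blk=28 s=0: L1-HIT | VC []
  [5] addr=0x2a blk=10 s=2: MISS | VC []
  [6] addr=0x2a blk=10 s=2: L1-HIT | VC []
  [7] addr=0x78 blk=30 s=2: MISS | VC [10]
  [8] addr=0x71 blk=28 s=0: L1-HIT | VC [10]
  [9] addr=0x3a blk=14 s=2: MISS | VC [10, 30]
  [10] addr=0x59 blk=22 s=2: MISS | VC [10, 30, 14]
  [11] addr=0x59 blk=22 s=2: L1-HIT | VC [10, 30, 14]
  [12] addr=0x70 blk=28 s=0: L1-HIT | VC [10, 30, 14]
  [13] addr=0x73 blk=28 s=0: L1-HIT | VC [10, 30, 14]
  [14] addr=0x73 blk=28 s=0: L1-HIT | VC [10, 30, 14]
  [15] addr=0x79 blk=30 s=2: VC-HIT | VC [10, 22, 14]
  [16] addr=0x1b blk=6 s=2: MISS | VC [10, 22, 14, 30]
  [17] addr=0x2b blk=10 s=2: VC-HIT | VC [6, 22, 14, 30]
  [18] addr=0x1a blk=6 s=2: VC-HIT | VC [10, 22, 14, 30]

SEQ = [MISS, L1-HIT, L1-HIT, L1-HIT, L1-HIT, MISS, L1-HIT, MISS, L1-HIT, MISS, MISS, L1-HIT, L1-HIT, L1-HIT, L1-HIT, VC-HIT, MISS, VC-HIT, VC-HIT]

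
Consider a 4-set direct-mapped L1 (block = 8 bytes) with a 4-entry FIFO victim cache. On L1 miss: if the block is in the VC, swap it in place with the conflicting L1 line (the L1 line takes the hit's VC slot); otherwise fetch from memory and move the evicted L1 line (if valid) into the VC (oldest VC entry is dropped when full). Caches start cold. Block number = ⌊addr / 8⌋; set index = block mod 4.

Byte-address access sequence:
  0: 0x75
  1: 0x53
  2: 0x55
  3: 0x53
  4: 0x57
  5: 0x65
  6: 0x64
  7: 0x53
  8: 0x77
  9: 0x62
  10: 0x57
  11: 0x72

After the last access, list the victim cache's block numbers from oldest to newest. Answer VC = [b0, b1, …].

VC = [10]

0: 0x75 (blk 14, set 2) → MISS  vc=[]
1: 0x53 (blk 10, set 2) → MISS  vc=[14]
2: 0x55 (blk 10, set 2) → L1-HIT  vc=[14]
3: 0x53 (blk 10, set 2) → L1-HIT  vc=[14]
4: 0x57 (blk 10, set 2) → L1-HIT  vc=[14]
5: 0x65 (blk 12, set 0) → MISS  vc=[14]
6: 0x64 (blk 12, set 0) → L1-HIT  vc=[14]
7: 0x53 (blk 10, set 2) → L1-HIT  vc=[14]
8: 0x77 (blk 14, set 2) → VC-HIT  vc=[10]
9: 0x62 (blk 12, set 0) → L1-HIT  vc=[10]
10: 0x57 (blk 10, set 2) → VC-HIT  vc=[14]
11: 0x72 (blk 14, set 2) → VC-HIT  vc=[10]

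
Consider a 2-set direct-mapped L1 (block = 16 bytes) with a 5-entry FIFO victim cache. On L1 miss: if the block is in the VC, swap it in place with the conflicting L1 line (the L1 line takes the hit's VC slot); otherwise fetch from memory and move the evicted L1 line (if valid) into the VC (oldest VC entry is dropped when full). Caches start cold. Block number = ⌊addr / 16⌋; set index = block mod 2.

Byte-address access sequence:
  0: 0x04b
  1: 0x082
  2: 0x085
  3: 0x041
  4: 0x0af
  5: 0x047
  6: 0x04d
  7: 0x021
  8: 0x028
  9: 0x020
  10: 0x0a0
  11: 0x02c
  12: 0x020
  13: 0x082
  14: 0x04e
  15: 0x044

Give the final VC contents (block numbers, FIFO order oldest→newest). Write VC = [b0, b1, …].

  [0] addr=0x4b blk=4 s=0: MISS | VC []
  [1] addr=0x82 blk=8 s=0: MISS | VC [4]
  [2] addr=0x85 blk=8 s=0: L1-HIT | VC [4]
  [3] addr=0x41 blk=4 s=0: VC-HIT | VC [8]
  [4] addr=0xaf blk=10 s=0: MISS | VC [8, 4]
  [5] addr=0x47 blk=4 s=0: VC-HIT | VC [8, 10]
  [6] addr=0x4d blk=4 s=0: L1-HIT | VC [8, 10]
  [7] addr=0x21 blk=2 s=0: MISS | VC [8, 10, 4]
  [8] addr=0x28 blk=2 s=0: L1-HIT | VC [8, 10, 4]
  [9] addr=0x20 blk=2 s=0: L1-HIT | VC [8, 10, 4]
  [10] addr=0xa0 blk=10 s=0: VC-HIT | VC [8, 2, 4]
  [11] addr=0x2c blk=2 s=0: VC-HIT | VC [8, 10, 4]
  [12] addr=0x20 blk=2 s=0: L1-HIT | VC [8, 10, 4]
  [13] addr=0x82 blk=8 s=0: VC-HIT | VC [2, 10, 4]
  [14] addr=0x4e blk=4 s=0: VC-HIT | VC [2, 10, 8]
  [15] addr=0x44 blk=4 s=0: L1-HIT | VC [2, 10, 8]

VC = [2, 10, 8]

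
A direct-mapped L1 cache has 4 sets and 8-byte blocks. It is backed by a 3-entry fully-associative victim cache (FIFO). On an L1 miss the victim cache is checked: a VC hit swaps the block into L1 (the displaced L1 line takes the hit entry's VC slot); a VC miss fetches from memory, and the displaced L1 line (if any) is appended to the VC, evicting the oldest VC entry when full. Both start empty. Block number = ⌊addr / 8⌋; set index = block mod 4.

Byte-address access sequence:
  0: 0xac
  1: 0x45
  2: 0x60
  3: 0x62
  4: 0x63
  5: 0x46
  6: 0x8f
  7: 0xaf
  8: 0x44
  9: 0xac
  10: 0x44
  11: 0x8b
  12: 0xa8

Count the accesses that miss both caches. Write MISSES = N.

0: 0xac (blk 21, set 1) → MISS  vc=[]
1: 0x45 (blk 8, set 0) → MISS  vc=[]
2: 0x60 (blk 12, set 0) → MISS  vc=[8]
3: 0x62 (blk 12, set 0) → L1-HIT  vc=[8]
4: 0x63 (blk 12, set 0) → L1-HIT  vc=[8]
5: 0x46 (blk 8, set 0) → VC-HIT  vc=[12]
6: 0x8f (blk 17, set 1) → MISS  vc=[12, 21]
7: 0xaf (blk 21, set 1) → VC-HIT  vc=[12, 17]
8: 0x44 (blk 8, set 0) → L1-HIT  vc=[12, 17]
9: 0xac (blk 21, set 1) → L1-HIT  vc=[12, 17]
10: 0x44 (blk 8, set 0) → L1-HIT  vc=[12, 17]
11: 0x8b (blk 17, set 1) → VC-HIT  vc=[12, 21]
12: 0xa8 (blk 21, set 1) → VC-HIT  vc=[12, 17]

MISSES = 4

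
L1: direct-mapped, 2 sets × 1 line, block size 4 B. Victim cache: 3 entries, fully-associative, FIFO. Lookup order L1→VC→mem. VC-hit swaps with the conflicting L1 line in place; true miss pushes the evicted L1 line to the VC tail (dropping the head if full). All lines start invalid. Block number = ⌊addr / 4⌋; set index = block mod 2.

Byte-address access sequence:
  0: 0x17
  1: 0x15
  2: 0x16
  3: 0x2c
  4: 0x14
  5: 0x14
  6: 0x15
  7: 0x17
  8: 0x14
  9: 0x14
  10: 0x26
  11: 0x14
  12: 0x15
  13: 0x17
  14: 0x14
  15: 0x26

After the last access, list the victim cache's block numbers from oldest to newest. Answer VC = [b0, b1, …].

VC = [11, 5]

#0 0x17→b5/s1 MISS; vc=[]
#1 0x15→b5/s1 L1-HIT; vc=[]
#2 0x16→b5/s1 L1-HIT; vc=[]
#3 0x2c→b11/s1 MISS; vc=[5]
#4 0x14→b5/s1 VC-HIT; vc=[11]
#5 0x14→b5/s1 L1-HIT; vc=[11]
#6 0x15→b5/s1 L1-HIT; vc=[11]
#7 0x17→b5/s1 L1-HIT; vc=[11]
#8 0x14→b5/s1 L1-HIT; vc=[11]
#9 0x14→b5/s1 L1-HIT; vc=[11]
#10 0x26→b9/s1 MISS; vc=[11,5]
#11 0x14→b5/s1 VC-HIT; vc=[11,9]
#12 0x15→b5/s1 L1-HIT; vc=[11,9]
#13 0x17→b5/s1 L1-HIT; vc=[11,9]
#14 0x14→b5/s1 L1-HIT; vc=[11,9]
#15 0x26→b9/s1 VC-HIT; vc=[11,5]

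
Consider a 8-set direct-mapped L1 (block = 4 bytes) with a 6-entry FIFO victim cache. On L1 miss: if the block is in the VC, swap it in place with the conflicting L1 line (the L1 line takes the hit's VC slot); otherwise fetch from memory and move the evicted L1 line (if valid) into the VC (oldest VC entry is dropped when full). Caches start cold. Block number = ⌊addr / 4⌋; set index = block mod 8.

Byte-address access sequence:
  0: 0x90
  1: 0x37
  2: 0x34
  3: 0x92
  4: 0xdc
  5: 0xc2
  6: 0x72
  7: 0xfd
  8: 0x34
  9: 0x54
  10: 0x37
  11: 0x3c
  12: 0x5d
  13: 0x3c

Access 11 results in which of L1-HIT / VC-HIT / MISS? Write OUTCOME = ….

#0 0x90→b36/s4 MISS; vc=[]
#1 0x37→b13/s5 MISS; vc=[]
#2 0x34→b13/s5 L1-HIT; vc=[]
#3 0x92→b36/s4 L1-HIT; vc=[]
#4 0xdc→b55/s7 MISS; vc=[]
#5 0xc2→b48/s0 MISS; vc=[]
#6 0x72→b28/s4 MISS; vc=[36]
#7 0xfd→b63/s7 MISS; vc=[36,55]
#8 0x34→b13/s5 L1-HIT; vc=[36,55]
#9 0x54→b21/s5 MISS; vc=[36,55,13]
#10 0x37→b13/s5 VC-HIT; vc=[36,55,21]
#11 0x3c→b15/s7 MISS; vc=[36,55,21,63]
#12 0x5d→b23/s7 MISS; vc=[36,55,21,63,15]
#13 0x3c→b15/s7 VC-HIT; vc=[36,55,21,63,23]

OUTCOME = MISS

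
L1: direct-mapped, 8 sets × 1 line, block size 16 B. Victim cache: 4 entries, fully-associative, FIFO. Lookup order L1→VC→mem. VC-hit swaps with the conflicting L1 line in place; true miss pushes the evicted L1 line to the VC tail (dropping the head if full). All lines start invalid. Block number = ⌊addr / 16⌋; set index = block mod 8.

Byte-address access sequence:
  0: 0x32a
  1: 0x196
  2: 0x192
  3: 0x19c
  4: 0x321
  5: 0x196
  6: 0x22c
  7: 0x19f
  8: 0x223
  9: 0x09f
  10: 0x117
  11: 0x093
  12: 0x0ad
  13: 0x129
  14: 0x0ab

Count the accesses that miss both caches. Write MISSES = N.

#0 0x32a→b50/s2 MISS; vc=[]
#1 0x196→b25/s1 MISS; vc=[]
#2 0x192→b25/s1 L1-HIT; vc=[]
#3 0x19c→b25/s1 L1-HIT; vc=[]
#4 0x321→b50/s2 L1-HIT; vc=[]
#5 0x196→b25/s1 L1-HIT; vc=[]
#6 0x22c→b34/s2 MISS; vc=[50]
#7 0x19f→b25/s1 L1-HIT; vc=[50]
#8 0x223→b34/s2 L1-HIT; vc=[50]
#9 0x9f→b9/s1 MISS; vc=[50,25]
#10 0x117→b17/s1 MISS; vc=[50,25,9]
#11 0x93→b9/s1 VC-HIT; vc=[50,25,17]
#12 0xad→b10/s2 MISS; vc=[50,25,17,34]
#13 0x129→b18/s2 MISS; vc=[25,17,34,10]
#14 0xab→b10/s2 VC-HIT; vc=[25,17,34,18]

MISSES = 7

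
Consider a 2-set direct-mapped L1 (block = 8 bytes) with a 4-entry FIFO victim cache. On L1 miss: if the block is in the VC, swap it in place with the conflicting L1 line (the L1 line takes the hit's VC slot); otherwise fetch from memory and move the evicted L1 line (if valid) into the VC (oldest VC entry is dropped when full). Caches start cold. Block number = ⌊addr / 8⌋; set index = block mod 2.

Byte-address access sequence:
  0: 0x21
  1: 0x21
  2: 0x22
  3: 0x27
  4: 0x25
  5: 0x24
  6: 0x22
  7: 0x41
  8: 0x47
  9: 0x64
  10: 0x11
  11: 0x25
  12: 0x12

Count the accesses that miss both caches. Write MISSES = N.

  [0] addr=0x21 blk=4 s=0: MISS | VC []
  [1] addr=0x21 blk=4 s=0: L1-HIT | VC []
  [2] addr=0x22 blk=4 s=0: L1-HIT | VC []
  [3] addr=0x27 blk=4 s=0: L1-HIT | VC []
  [4] addr=0x25 blk=4 s=0: L1-HIT | VC []
  [5] addr=0x24 blk=4 s=0: L1-HIT | VC []
  [6] addr=0x22 blk=4 s=0: L1-HIT | VC []
  [7] addr=0x41 blk=8 s=0: MISS | VC [4]
  [8] addr=0x47 blk=8 s=0: L1-HIT | VC [4]
  [9] addr=0x64 blk=12 s=0: MISS | VC [4, 8]
  [10] addr=0x11 blk=2 s=0: MISS | VC [4, 8, 12]
  [11] addr=0x25 blk=4 s=0: VC-HIT | VC [2, 8, 12]
  [12] addr=0x12 blk=2 s=0: VC-HIT | VC [4, 8, 12]

MISSES = 4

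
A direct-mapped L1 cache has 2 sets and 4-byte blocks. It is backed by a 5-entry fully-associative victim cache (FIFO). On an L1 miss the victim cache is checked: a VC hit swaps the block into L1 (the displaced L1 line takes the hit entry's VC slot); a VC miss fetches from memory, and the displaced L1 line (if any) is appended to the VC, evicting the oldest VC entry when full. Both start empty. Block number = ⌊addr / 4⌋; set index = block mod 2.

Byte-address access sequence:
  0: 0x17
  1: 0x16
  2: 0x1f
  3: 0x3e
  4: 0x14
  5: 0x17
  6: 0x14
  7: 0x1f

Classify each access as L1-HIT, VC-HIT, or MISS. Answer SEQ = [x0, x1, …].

#0 0x17→b5/s1 MISS; vc=[]
#1 0x16→b5/s1 L1-HIT; vc=[]
#2 0x1f→b7/s1 MISS; vc=[5]
#3 0x3e→b15/s1 MISS; vc=[5,7]
#4 0x14→b5/s1 VC-HIT; vc=[15,7]
#5 0x17→b5/s1 L1-HIT; vc=[15,7]
#6 0x14→b5/s1 L1-HIT; vc=[15,7]
#7 0x1f→b7/s1 VC-HIT; vc=[15,5]

SEQ = [MISS, L1-HIT, MISS, MISS, VC-HIT, L1-HIT, L1-HIT, VC-HIT]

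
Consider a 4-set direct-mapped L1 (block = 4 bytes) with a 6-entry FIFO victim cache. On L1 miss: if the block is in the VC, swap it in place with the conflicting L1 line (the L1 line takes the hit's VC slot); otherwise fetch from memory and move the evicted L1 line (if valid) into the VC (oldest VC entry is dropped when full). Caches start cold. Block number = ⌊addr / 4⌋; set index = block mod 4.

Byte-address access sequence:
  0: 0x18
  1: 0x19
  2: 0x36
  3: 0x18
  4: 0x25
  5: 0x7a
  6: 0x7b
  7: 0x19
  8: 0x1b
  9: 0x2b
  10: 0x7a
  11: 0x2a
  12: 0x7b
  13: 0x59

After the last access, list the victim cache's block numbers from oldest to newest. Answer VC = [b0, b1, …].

VC = [13, 10, 6, 30]

#0 0x18→b6/s2 MISS; vc=[]
#1 0x19→b6/s2 L1-HIT; vc=[]
#2 0x36→b13/s1 MISS; vc=[]
#3 0x18→b6/s2 L1-HIT; vc=[]
#4 0x25→b9/s1 MISS; vc=[13]
#5 0x7a→b30/s2 MISS; vc=[13,6]
#6 0x7b→b30/s2 L1-HIT; vc=[13,6]
#7 0x19→b6/s2 VC-HIT; vc=[13,30]
#8 0x1b→b6/s2 L1-HIT; vc=[13,30]
#9 0x2b→b10/s2 MISS; vc=[13,30,6]
#10 0x7a→b30/s2 VC-HIT; vc=[13,10,6]
#11 0x2a→b10/s2 VC-HIT; vc=[13,30,6]
#12 0x7b→b30/s2 VC-HIT; vc=[13,10,6]
#13 0x59→b22/s2 MISS; vc=[13,10,6,30]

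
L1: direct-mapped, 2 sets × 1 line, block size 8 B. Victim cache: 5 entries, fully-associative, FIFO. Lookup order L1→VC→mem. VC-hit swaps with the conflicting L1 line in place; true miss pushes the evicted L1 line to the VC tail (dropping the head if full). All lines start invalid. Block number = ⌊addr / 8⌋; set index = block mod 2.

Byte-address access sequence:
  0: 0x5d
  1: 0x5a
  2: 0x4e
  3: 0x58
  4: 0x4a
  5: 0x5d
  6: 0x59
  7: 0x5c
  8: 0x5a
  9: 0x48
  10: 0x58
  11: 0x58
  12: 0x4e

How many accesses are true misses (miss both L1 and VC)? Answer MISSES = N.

#0 0x5d→b11/s1 MISS; vc=[]
#1 0x5a→b11/s1 L1-HIT; vc=[]
#2 0x4e→b9/s1 MISS; vc=[11]
#3 0x58→b11/s1 VC-HIT; vc=[9]
#4 0x4a→b9/s1 VC-HIT; vc=[11]
#5 0x5d→b11/s1 VC-HIT; vc=[9]
#6 0x59→b11/s1 L1-HIT; vc=[9]
#7 0x5c→b11/s1 L1-HIT; vc=[9]
#8 0x5a→b11/s1 L1-HIT; vc=[9]
#9 0x48→b9/s1 VC-HIT; vc=[11]
#10 0x58→b11/s1 VC-HIT; vc=[9]
#11 0x58→b11/s1 L1-HIT; vc=[9]
#12 0x4e→b9/s1 VC-HIT; vc=[11]

MISSES = 2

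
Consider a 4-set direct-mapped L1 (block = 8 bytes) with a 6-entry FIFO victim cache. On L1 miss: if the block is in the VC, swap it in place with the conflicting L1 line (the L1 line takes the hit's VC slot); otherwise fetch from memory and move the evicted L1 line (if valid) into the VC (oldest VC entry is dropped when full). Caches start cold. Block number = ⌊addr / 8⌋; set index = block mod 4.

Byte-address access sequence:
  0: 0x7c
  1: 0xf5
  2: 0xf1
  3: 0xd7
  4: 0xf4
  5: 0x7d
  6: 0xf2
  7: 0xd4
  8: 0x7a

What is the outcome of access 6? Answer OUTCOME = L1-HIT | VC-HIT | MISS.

OUTCOME = L1-HIT

#0 0x7c→b15/s3 MISS; vc=[]
#1 0xf5→b30/s2 MISS; vc=[]
#2 0xf1→b30/s2 L1-HIT; vc=[]
#3 0xd7→b26/s2 MISS; vc=[30]
#4 0xf4→b30/s2 VC-HIT; vc=[26]
#5 0x7d→b15/s3 L1-HIT; vc=[26]
#6 0xf2→b30/s2 L1-HIT; vc=[26]
#7 0xd4→b26/s2 VC-HIT; vc=[30]
#8 0x7a→b15/s3 L1-HIT; vc=[30]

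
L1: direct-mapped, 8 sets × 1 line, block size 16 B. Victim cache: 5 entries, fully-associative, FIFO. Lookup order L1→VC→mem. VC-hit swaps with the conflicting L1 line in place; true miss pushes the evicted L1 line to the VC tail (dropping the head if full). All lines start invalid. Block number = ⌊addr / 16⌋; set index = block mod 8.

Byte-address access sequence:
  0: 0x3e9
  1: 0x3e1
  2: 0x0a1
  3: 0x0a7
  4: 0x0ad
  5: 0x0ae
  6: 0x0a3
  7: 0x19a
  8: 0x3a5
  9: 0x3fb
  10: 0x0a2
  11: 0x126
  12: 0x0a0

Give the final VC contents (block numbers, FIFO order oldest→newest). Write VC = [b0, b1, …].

VC = [58, 18]

#0 0x3e9→b62/s6 MISS; vc=[]
#1 0x3e1→b62/s6 L1-HIT; vc=[]
#2 0xa1→b10/s2 MISS; vc=[]
#3 0xa7→b10/s2 L1-HIT; vc=[]
#4 0xad→b10/s2 L1-HIT; vc=[]
#5 0xae→b10/s2 L1-HIT; vc=[]
#6 0xa3→b10/s2 L1-HIT; vc=[]
#7 0x19a→b25/s1 MISS; vc=[]
#8 0x3a5→b58/s2 MISS; vc=[10]
#9 0x3fb→b63/s7 MISS; vc=[10]
#10 0xa2→b10/s2 VC-HIT; vc=[58]
#11 0x126→b18/s2 MISS; vc=[58,10]
#12 0xa0→b10/s2 VC-HIT; vc=[58,18]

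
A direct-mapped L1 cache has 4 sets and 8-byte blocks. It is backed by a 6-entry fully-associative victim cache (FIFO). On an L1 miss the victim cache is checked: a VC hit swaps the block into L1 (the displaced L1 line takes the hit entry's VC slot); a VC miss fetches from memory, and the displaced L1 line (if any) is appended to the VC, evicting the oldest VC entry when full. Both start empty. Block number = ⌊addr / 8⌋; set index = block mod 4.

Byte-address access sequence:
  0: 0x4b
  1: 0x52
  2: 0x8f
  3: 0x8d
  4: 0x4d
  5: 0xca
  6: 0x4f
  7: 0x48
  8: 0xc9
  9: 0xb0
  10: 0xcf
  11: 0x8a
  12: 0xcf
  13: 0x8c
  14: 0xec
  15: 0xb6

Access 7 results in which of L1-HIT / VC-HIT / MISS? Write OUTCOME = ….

OUTCOME = L1-HIT

  [0] addr=0x4b blk=9 s=1: MISS | VC []
  [1] addr=0x52 blk=10 s=2: MISS | VC []
  [2] addr=0x8f blk=17 s=1: MISS | VC [9]
  [3] addr=0x8d blk=17 s=1: L1-HIT | VC [9]
  [4] addr=0x4d blk=9 s=1: VC-HIT | VC [17]
  [5] addr=0xca blk=25 s=1: MISS | VC [17, 9]
  [6] addr=0x4f blk=9 s=1: VC-HIT | VC [17, 25]
  [7] addr=0x48 blk=9 s=1: L1-HIT | VC [17, 25]
  [8] addr=0xc9 blk=25 s=1: VC-HIT | VC [17, 9]
  [9] addr=0xb0 blk=22 s=2: MISS | VC [17, 9, 10]
  [10] addr=0xcf blk=25 s=1: L1-HIT | VC [17, 9, 10]
  [11] addr=0x8a blk=17 s=1: VC-HIT | VC [25, 9, 10]
  [12] addr=0xcf blk=25 s=1: VC-HIT | VC [17, 9, 10]
  [13] addr=0x8c blk=17 s=1: VC-HIT | VC [25, 9, 10]
  [14] addr=0xec blk=29 s=1: MISS | VC [25, 9, 10, 17]
  [15] addr=0xb6 blk=22 s=2: L1-HIT | VC [25, 9, 10, 17]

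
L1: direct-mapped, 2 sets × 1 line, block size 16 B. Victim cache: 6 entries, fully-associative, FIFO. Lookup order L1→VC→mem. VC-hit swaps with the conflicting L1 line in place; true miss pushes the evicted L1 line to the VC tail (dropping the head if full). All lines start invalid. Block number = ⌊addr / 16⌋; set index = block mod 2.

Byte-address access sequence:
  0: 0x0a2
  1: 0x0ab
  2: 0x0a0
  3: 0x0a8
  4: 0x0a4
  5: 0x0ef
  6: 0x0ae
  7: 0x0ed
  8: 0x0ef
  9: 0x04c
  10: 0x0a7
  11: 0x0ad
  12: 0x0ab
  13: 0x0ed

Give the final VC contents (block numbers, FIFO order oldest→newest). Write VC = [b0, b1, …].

0: 0xa2 (blk 10, set 0) → MISS  vc=[]
1: 0xab (blk 10, set 0) → L1-HIT  vc=[]
2: 0xa0 (blk 10, set 0) → L1-HIT  vc=[]
3: 0xa8 (blk 10, set 0) → L1-HIT  vc=[]
4: 0xa4 (blk 10, set 0) → L1-HIT  vc=[]
5: 0xef (blk 14, set 0) → MISS  vc=[10]
6: 0xae (blk 10, set 0) → VC-HIT  vc=[14]
7: 0xed (blk 14, set 0) → VC-HIT  vc=[10]
8: 0xef (blk 14, set 0) → L1-HIT  vc=[10]
9: 0x4c (blk 4, set 0) → MISS  vc=[10, 14]
10: 0xa7 (blk 10, set 0) → VC-HIT  vc=[4, 14]
11: 0xad (blk 10, set 0) → L1-HIT  vc=[4, 14]
12: 0xab (blk 10, set 0) → L1-HIT  vc=[4, 14]
13: 0xed (blk 14, set 0) → VC-HIT  vc=[4, 10]

VC = [4, 10]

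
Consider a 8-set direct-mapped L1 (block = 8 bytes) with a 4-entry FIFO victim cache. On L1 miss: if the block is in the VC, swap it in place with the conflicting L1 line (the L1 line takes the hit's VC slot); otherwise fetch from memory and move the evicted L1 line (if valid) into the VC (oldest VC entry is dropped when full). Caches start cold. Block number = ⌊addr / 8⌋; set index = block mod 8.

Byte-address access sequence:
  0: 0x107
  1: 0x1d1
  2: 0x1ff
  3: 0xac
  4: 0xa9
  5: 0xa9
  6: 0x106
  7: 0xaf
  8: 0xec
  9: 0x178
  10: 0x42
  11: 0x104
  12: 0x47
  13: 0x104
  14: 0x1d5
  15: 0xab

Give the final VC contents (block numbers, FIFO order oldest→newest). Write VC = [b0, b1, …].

  [0] addr=0x107 blk=32 s=0: MISS | VC []
  [1] addr=0x1d1 blk=58 s=2: MISS | VC []
  [2] addr=0x1ff blk=63 s=7: MISS | VC []
  [3] addr=0xac blk=21 s=5: MISS | VC []
  [4] addr=0xa9 blk=21 s=5: L1-HIT | VC []
  [5] addr=0xa9 blk=21 s=5: L1-HIT | VC []
  [6] addr=0x106 blk=32 s=0: L1-HIT | VC []
  [7] addr=0xaf blk=21 s=5: L1-HIT | VC []
  [8] addr=0xec blk=29 s=5: MISS | VC [21]
  [9] addr=0x178 blk=47 s=7: MISS | VC [21, 63]
  [10] addr=0x42 blk=8 s=0: MISS | VC [21, 63, 32]
  [11] addr=0x104 blk=32 s=0: VC-HIT | VC [21, 63, 8]
  [12] addr=0x47 blk=8 s=0: VC-HIT | VC [21, 63, 32]
  [13] addr=0x104 blk=32 s=0: VC-HIT | VC [21, 63, 8]
  [14] addr=0x1d5 blk=58 s=2: L1-HIT | VC [21, 63, 8]
  [15] addr=0xab blk=21 s=5: VC-HIT | VC [29, 63, 8]

VC = [29, 63, 8]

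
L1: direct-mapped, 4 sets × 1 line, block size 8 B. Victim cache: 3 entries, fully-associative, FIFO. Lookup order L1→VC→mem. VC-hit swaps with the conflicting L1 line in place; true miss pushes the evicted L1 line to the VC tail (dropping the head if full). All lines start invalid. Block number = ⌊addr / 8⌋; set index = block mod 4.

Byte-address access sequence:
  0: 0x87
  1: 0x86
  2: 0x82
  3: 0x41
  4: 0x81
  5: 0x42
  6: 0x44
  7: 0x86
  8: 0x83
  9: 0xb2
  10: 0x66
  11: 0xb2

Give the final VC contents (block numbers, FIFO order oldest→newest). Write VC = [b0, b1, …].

  [0] addr=0x87 blk=16 s=0: MISS | VC []
  [1] addr=0x86 blk=16 s=0: L1-HIT | VC []
  [2] addr=0x82 blk=16 s=0: L1-HIT | VC []
  [3] addr=0x41 blk=8 s=0: MISS | VC [16]
  [4] addr=0x81 blk=16 s=0: VC-HIT | VC [8]
  [5] addr=0x42 blk=8 s=0: VC-HIT | VC [16]
  [6] addr=0x44 blk=8 s=0: L1-HIT | VC [16]
  [7] addr=0x86 blk=16 s=0: VC-HIT | VC [8]
  [8] addr=0x83 blk=16 s=0: L1-HIT | VC [8]
  [9] addr=0xb2 blk=22 s=2: MISS | VC [8]
  [10] addr=0x66 blk=12 s=0: MISS | VC [8, 16]
  [11] addr=0xb2 blk=22 s=2: L1-HIT | VC [8, 16]

VC = [8, 16]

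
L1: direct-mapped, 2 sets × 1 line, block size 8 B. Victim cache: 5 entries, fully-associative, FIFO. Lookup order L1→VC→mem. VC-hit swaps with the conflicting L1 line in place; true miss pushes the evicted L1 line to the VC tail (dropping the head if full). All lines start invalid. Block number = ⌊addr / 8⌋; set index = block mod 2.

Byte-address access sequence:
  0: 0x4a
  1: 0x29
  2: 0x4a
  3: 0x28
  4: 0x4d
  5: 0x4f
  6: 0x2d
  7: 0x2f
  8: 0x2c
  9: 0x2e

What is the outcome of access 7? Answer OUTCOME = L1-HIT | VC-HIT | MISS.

OUTCOME = L1-HIT

#0 0x4a→b9/s1 MISS; vc=[]
#1 0x29→b5/s1 MISS; vc=[9]
#2 0x4a→b9/s1 VC-HIT; vc=[5]
#3 0x28→b5/s1 VC-HIT; vc=[9]
#4 0x4d→b9/s1 VC-HIT; vc=[5]
#5 0x4f→b9/s1 L1-HIT; vc=[5]
#6 0x2d→b5/s1 VC-HIT; vc=[9]
#7 0x2f→b5/s1 L1-HIT; vc=[9]
#8 0x2c→b5/s1 L1-HIT; vc=[9]
#9 0x2e→b5/s1 L1-HIT; vc=[9]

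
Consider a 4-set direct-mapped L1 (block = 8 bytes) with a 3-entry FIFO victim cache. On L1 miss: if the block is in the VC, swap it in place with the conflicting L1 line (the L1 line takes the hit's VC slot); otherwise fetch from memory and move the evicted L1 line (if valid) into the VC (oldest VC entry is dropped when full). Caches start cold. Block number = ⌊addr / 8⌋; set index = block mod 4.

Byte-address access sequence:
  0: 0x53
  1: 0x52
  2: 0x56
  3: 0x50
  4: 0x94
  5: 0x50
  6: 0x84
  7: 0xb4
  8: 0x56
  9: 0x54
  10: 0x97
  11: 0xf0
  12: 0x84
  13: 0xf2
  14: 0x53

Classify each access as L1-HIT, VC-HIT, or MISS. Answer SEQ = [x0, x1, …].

SEQ = [MISS, L1-HIT, L1-HIT, L1-HIT, MISS, VC-HIT, MISS, MISS, VC-HIT, L1-HIT, VC-HIT, MISS, L1-HIT, L1-HIT, VC-HIT]

0: 0x53 (blk 10, set 2) → MISS  vc=[]
1: 0x52 (blk 10, set 2) → L1-HIT  vc=[]
2: 0x56 (blk 10, set 2) → L1-HIT  vc=[]
3: 0x50 (blk 10, set 2) → L1-HIT  vc=[]
4: 0x94 (blk 18, set 2) → MISS  vc=[10]
5: 0x50 (blk 10, set 2) → VC-HIT  vc=[18]
6: 0x84 (blk 16, set 0) → MISS  vc=[18]
7: 0xb4 (blk 22, set 2) → MISS  vc=[18, 10]
8: 0x56 (blk 10, set 2) → VC-HIT  vc=[18, 22]
9: 0x54 (blk 10, set 2) → L1-HIT  vc=[18, 22]
10: 0x97 (blk 18, set 2) → VC-HIT  vc=[10, 22]
11: 0xf0 (blk 30, set 2) → MISS  vc=[10, 22, 18]
12: 0x84 (blk 16, set 0) → L1-HIT  vc=[10, 22, 18]
13: 0xf2 (blk 30, set 2) → L1-HIT  vc=[10, 22, 18]
14: 0x53 (blk 10, set 2) → VC-HIT  vc=[30, 22, 18]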